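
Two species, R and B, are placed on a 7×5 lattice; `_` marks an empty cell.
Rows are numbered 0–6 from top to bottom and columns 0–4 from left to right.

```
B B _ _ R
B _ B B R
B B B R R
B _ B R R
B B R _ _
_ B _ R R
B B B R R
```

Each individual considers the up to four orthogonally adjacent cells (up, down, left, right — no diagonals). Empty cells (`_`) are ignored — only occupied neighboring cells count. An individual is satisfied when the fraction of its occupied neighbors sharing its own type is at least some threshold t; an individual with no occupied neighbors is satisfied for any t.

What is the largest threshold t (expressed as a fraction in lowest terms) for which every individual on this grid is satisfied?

0/1

Row 0: (0,0)B 2/2 · (0,1)B 1/1 · (0,4)R 1/1
Row 1: (1,0)B 2/2 · (1,2)B 2/2 · (1,3)B 1/3 · (1,4)R 2/3
Row 2: (2,0)B 3/3 · (2,1)B 2/2 · (2,2)B 3/4 · (2,3)R 2/4 · (2,4)R 3/3
Row 3: (3,0)B 2/2 · (3,2)B 1/3 · (3,3)R 2/3 · (3,4)R 2/2
Row 4: (4,0)B 2/2 · (4,1)B 2/3 · (4,2)R 0/2
Row 5: (5,1)B 2/2 · (5,3)R 2/2 · (5,4)R 2/2
Row 6: (6,0)B 1/1 · (6,1)B 3/3 · (6,2)B 1/2 · (6,3)R 2/3 · (6,4)R 2/2
The smallest same-type fraction is 0/2 at (4,2), which reduces to 0/1. Any threshold above that leaves this individual unsatisfied.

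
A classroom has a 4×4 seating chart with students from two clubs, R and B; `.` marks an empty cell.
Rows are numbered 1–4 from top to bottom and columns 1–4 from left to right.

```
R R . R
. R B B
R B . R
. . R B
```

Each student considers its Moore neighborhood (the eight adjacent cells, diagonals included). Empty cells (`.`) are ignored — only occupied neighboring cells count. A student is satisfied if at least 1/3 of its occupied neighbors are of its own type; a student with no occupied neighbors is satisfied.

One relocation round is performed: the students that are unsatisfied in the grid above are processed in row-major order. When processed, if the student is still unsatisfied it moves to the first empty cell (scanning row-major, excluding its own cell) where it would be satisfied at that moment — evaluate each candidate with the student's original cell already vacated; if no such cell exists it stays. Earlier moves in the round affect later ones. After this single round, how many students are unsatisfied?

1

Initially unsatisfied (in order): (1,4), (3,2), (3,4), (4,4).
  (1,4) → (1,3).
  (3,2) → (1,4).
  (3,4) → (2,1).
  (4,4) → (3,3).
Resulting grid:
R R R B
R R B B
R . B .
. . R .
Unsatisfied now: (4,3).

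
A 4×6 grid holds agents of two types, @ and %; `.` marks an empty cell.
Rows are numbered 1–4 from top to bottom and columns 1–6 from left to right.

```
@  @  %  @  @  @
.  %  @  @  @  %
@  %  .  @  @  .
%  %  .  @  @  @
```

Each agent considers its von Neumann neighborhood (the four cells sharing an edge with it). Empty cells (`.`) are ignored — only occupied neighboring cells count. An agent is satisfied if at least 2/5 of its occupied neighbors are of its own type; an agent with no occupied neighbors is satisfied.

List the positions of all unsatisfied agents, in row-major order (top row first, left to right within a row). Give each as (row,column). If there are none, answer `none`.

(1,2), (1,3), (2,2), (2,3), (2,6), (3,1)

(1,1)@ 1/1 ✓
(1,2)@ 1/3 ✗
(1,3)% 0/3 ✗
(1,4)@ 2/3 ✓
(1,5)@ 3/3 ✓
(1,6)@ 1/2 ✓
(2,2)% 1/3 ✗
(2,3)@ 1/3 ✗
(2,4)@ 4/4 ✓
(2,5)@ 3/4 ✓
(2,6)% 0/2 ✗
(3,1)@ 0/2 ✗
(3,2)% 2/3 ✓
(3,4)@ 3/3 ✓
(3,5)@ 3/3 ✓
(4,1)% 1/2 ✓
(4,2)% 2/2 ✓
(4,4)@ 2/2 ✓
(4,5)@ 3/3 ✓
(4,6)@ 1/1 ✓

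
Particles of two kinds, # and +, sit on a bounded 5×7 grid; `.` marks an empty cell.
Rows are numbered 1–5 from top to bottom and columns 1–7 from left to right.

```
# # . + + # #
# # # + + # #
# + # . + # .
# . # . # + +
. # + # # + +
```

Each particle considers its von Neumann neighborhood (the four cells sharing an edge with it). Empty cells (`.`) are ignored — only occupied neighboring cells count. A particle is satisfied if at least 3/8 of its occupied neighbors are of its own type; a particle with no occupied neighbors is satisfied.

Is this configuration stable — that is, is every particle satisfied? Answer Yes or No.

Row 1: (1,1)# 2/2 ✓ · (1,2)# 2/2 ✓ · (1,4)+ 2/2 ✓ · (1,5)+ 2/3 ✓ · (1,6)# 2/3 ✓ · (1,7)# 2/2 ✓
Row 2: (2,1)# 3/3 ✓ · (2,2)# 3/4 ✓ · (2,3)# 2/3 ✓ · (2,4)+ 2/3 ✓ · (2,5)+ 3/4 ✓ · (2,6)# 3/4 ✓ · (2,7)# 2/2 ✓
Row 3: (3,1)# 2/3 ✓ · (3,2)+ 0/3 ✗ · (3,3)# 2/3 ✓ · (3,5)+ 1/3 ✗ · (3,6)# 1/3 ✗
Row 4: (4,1)# 1/1 ✓ · (4,3)# 1/2 ✓ · (4,5)# 1/3 ✗ · (4,6)+ 2/4 ✓ · (4,7)+ 2/2 ✓
Row 5: (5,2)# 0/1 ✗ · (5,3)+ 0/3 ✗ · (5,4)# 1/2 ✓ · (5,5)# 2/3 ✓ · (5,6)+ 2/3 ✓ · (5,7)+ 2/2 ✓
For instance (3,2) has only 0/3 same-type neighbors, below 3/8.

No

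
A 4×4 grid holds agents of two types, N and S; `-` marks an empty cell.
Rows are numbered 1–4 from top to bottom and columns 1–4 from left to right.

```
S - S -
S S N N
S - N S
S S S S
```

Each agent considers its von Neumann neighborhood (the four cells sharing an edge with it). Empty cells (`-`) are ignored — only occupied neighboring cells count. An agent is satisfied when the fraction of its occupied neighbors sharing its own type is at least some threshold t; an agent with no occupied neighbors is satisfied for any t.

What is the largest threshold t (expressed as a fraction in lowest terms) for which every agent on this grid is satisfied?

0/1

Row 1: (1,1)S 1/1 · (1,3)S 0/1
Row 2: (2,1)S 3/3 · (2,2)S 1/2 · (2,3)N 2/4 · (2,4)N 1/2
Row 3: (3,1)S 2/2 · (3,3)N 1/3 · (3,4)S 1/3
Row 4: (4,1)S 2/2 · (4,2)S 2/2 · (4,3)S 2/3 · (4,4)S 2/2
The smallest same-type fraction is 0/1 at (1,3), which reduces to 0/1. Any threshold above that leaves this agent unsatisfied.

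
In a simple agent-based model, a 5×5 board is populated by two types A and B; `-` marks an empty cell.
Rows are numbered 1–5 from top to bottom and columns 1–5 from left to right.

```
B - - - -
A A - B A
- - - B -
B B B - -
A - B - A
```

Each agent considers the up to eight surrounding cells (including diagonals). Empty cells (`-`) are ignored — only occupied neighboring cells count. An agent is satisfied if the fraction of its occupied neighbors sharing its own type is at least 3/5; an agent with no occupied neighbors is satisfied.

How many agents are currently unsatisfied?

(1,1)B 0/2 ✗
(2,1)A 1/2 ✗
(2,2)A 1/2 ✗
(2,4)B 1/2 ✗
(2,5)A 0/2 ✗
(3,4)B 2/3 ✓
(4,1)B 1/2 ✗
(4,2)B 3/4 ✓
(4,3)B 3/3 ✓
(5,1)A 0/2 ✗
(5,3)B 2/2 ✓
(5,5)A 0/0 ✓
Unsatisfied: (1,1), (2,1), (2,2), (2,4), (2,5), (4,1), (5,1) — 7 in total.

7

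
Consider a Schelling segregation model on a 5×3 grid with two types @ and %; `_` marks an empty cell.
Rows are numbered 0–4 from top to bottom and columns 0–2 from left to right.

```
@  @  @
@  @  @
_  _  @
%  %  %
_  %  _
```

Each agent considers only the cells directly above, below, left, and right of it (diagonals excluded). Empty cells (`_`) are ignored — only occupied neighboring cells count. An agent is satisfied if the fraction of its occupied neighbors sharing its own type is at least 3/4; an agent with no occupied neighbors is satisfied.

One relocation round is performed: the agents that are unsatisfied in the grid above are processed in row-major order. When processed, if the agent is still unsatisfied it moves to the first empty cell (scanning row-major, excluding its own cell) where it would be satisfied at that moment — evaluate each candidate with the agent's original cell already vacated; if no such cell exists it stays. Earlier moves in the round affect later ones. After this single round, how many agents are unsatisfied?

0

Initially unsatisfied (in order): (2,2), (3,2).
  (2,2): no empty cell satisfies it; stays.
  (3,2) → (4,0).
Resulting grid:
@ @ @
@ @ @
_ _ @
% % _
% % _
All satisfied now.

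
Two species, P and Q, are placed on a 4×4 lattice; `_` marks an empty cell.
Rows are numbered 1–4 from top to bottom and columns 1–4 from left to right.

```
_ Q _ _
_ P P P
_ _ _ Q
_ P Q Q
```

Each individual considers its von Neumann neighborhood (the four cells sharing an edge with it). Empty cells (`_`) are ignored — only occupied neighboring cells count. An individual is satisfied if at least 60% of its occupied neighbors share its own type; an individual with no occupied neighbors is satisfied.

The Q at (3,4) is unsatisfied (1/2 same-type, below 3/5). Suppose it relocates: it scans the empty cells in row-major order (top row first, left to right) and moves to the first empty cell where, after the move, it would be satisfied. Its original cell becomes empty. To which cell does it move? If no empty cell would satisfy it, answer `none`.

Vacating (3,4). Empty cells in order:
  (1,1): 1/1 same-type → satisfied — stop here.

(1,1)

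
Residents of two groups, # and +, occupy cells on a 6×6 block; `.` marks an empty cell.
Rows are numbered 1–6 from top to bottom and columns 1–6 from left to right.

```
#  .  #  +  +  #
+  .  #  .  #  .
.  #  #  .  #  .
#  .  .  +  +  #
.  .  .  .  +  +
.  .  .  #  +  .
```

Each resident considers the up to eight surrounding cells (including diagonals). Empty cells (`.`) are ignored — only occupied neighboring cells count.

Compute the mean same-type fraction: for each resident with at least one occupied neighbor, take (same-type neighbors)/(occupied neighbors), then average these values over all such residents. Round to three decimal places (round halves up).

0.483

Row 1: (1,1)# 0/1 · (1,3)# 1/2 · (1,4)+ 1/4 · (1,5)+ 1/3 · (1,6)# 1/2
Row 2: (2,1)+ 0/2 · (2,3)# 3/4 · (2,5)# 2/4
Row 3: (3,2)# 3/4 · (3,3)# 2/3 · (3,5)# 2/4
Row 4: (4,1)# 1/1 · (4,4)+ 2/4 · (4,5)+ 3/5 · (4,6)# 1/4
Row 5: (5,5)+ 4/6 · (5,6)+ 3/4
Row 6: (6,4)# 0/2 · (6,5)+ 2/3
Sum over 19 residents: 0/1 + 1/2 + 1/4 + 1/3 + 1/2 + 0/2 + 3/4 + 2/4 + 3/4 + 2/3 + 2/4 + 1/1 + 2/4 + 3/5 + 1/4 + 4/6 + 3/4 + 0/2 + 2/3 = 551/60; mean = 551/60 ÷ 19 = 29/60 = 0.483333… → 0.483.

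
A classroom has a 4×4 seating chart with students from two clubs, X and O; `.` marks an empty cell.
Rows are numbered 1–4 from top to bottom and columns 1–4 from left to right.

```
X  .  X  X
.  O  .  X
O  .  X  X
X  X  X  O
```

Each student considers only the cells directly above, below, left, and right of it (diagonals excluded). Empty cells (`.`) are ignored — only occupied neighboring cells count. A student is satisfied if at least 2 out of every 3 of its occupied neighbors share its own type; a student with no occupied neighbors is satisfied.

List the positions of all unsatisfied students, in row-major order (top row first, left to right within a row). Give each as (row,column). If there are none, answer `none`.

(3,1), (4,1), (4,4)

Row 1: (1,1)X 0/0 ok · (1,3)X 1/1 ok · (1,4)X 2/2 ok
Row 2: (2,2)O 0/0 ok · (2,4)X 2/2 ok
Row 3: (3,1)O 0/1 unhappy · (3,3)X 2/2 ok · (3,4)X 2/3 ok
Row 4: (4,1)X 1/2 unhappy · (4,2)X 2/2 ok · (4,3)X 2/3 ok · (4,4)O 0/2 unhappy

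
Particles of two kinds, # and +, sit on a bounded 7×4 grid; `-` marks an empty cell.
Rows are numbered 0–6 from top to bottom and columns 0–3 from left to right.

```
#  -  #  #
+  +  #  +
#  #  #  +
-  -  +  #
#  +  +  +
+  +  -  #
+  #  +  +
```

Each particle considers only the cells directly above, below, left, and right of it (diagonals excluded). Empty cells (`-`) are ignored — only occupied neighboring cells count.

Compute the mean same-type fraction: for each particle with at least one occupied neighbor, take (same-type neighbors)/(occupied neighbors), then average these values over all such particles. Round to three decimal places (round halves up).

0.424

Row 0: (0,0)# 0/1 · (0,2)# 2/2 · (0,3)# 1/2
Row 1: (1,0)+ 1/3 · (1,1)+ 1/3 · (1,2)# 2/4 · (1,3)+ 1/3
Row 2: (2,0)# 1/2 · (2,1)# 2/3 · (2,2)# 2/4 · (2,3)+ 1/3
Row 3: (3,2)+ 1/3 · (3,3)# 0/3
Row 4: (4,0)# 0/2 · (4,1)+ 2/3 · (4,2)+ 3/3 · (4,3)+ 1/3
Row 5: (5,0)+ 2/3 · (5,1)+ 2/3 · (5,3)# 0/2
Row 6: (6,0)+ 1/2 · (6,1)# 0/3 · (6,2)+ 1/2 · (6,3)+ 1/2
Sum over 24 particles: 0/1 + 2/2 + 1/2 + 1/3 + 1/3 + 2/4 + 1/3 + 1/2 + 2/3 + 2/4 + 1/3 + 1/3 + 0/3 + 0/2 + 2/3 + 3/3 + 1/3 + 2/3 + 2/3 + 0/2 + 1/2 + 0/3 + 1/2 + 1/2 = 61/6; mean = 61/6 ÷ 24 = 61/144 = 0.423611… → 0.424.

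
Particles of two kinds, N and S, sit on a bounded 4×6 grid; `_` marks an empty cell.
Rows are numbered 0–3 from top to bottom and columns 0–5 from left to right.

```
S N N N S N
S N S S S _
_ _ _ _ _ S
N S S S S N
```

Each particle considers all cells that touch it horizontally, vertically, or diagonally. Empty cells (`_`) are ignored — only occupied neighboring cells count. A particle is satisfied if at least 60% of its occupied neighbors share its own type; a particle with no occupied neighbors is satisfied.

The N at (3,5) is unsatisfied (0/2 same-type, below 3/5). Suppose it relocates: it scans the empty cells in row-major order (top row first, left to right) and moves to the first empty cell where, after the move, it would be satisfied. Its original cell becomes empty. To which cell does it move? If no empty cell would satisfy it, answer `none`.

none

Vacating (3,5). Empty cells in order:
  (1,5): 1/4 same-type → still unsatisfied.
  (2,0): 2/4 same-type → still unsatisfied.
  (2,1): 2/6 same-type → still unsatisfied.
  (2,2): 1/6 same-type → still unsatisfied.
  (2,3): 0/6 same-type → still unsatisfied.
  (2,4): 0/5 same-type → still unsatisfied.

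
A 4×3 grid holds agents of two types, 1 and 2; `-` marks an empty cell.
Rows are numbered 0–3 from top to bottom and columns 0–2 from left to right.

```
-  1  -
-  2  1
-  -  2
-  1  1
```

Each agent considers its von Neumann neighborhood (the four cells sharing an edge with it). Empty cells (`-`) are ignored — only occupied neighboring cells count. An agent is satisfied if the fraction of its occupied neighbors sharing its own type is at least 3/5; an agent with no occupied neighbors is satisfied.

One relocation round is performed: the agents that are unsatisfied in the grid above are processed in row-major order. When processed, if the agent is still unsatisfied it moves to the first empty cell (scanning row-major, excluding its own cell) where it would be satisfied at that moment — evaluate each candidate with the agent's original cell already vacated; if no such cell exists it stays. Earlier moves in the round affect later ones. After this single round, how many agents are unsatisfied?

0

Initially unsatisfied (in order): (0,1), (1,1), (1,2), (2,2), (3,2).
  (0,1) → (0,0).
  (1,1) → (2,0).
  (1,2) → (0,1).
  (2,2) → (1,2).
  (3,2): now satisfied by earlier moves; stays.
Resulting grid:
1 1 -
- - 2
2 - -
- 1 1
All satisfied now.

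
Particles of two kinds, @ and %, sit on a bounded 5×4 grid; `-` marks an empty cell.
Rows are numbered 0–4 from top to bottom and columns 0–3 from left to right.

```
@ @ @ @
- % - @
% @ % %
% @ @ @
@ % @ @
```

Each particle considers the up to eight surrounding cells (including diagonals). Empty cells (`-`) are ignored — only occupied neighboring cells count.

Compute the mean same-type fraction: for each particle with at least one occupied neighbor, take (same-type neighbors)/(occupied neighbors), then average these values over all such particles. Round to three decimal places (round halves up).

0.532

(0,0)@ 1/2
(0,1)@ 2/3
(0,2)@ 3/4
(0,3)@ 2/2
(1,1)% 2/6
(1,3)@ 2/4
(2,0)% 2/4
(2,1)@ 2/6
(2,2)% 2/7
(2,3)% 1/4
(3,0)% 2/5
(3,1)@ 4/8
(3,2)@ 5/8
(3,3)@ 3/5
(4,0)@ 1/3
(4,1)% 1/5
(4,2)@ 4/5
(4,3)@ 3/3
Sum over 18 particles: 1/2 + 2/3 + 3/4 + 2/2 + 2/6 + 2/4 + 2/4 + 2/6 + 2/7 + 1/4 + 2/5 + 4/8 + 5/8 + 3/5 + 1/3 + 1/5 + 4/5 + 3/3 = 1609/168; mean = 1609/168 ÷ 18 = 1609/3024 = 0.532076… → 0.532.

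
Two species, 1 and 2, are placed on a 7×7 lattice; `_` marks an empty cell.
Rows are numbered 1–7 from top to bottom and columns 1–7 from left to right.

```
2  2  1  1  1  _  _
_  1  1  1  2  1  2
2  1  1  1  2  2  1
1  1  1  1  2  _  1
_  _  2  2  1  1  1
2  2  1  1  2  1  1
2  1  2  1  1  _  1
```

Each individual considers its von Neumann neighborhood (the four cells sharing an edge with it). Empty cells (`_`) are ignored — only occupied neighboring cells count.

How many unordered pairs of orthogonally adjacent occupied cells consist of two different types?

Scan each occupied cell's neighbors to the right and below so each pair is counted once.
Row 1: 2(1,1)–2(1,2)= 2(1,2)–1(1,3)≠ 2(1,2)–1(2,2)≠ 1(1,3)–1(1,4)= 1(1,3)–1(2,3)= 1(1,4)–1(1,5)= 1(1,4)–1(2,4)= 1(1,5)–2(2,5)≠  → 3/8 unlike.
Row 2: 1(2,2)–1(2,3)= 1(2,2)–1(3,2)= 1(2,3)–1(2,4)= 1(2,3)–1(3,3)= 1(2,4)–2(2,5)≠ 1(2,4)–1(3,4)= 2(2,5)–1(2,6)≠ 2(2,5)–2(3,5)= 1(2,6)–2(2,7)≠ 1(2,6)–2(3,6)≠ 2(2,7)–1(3,7)≠  → 5/11 unlike.
Row 3: 2(3,1)–1(3,2)≠ 2(3,1)–1(4,1)≠ 1(3,2)–1(3,3)= 1(3,2)–1(4,2)= 1(3,3)–1(3,4)= 1(3,3)–1(4,3)= 1(3,4)–2(3,5)≠ 1(3,4)–1(4,4)= 2(3,5)–2(3,6)= 2(3,5)–2(4,5)= 2(3,6)–1(3,7)≠ 1(3,7)–1(4,7)=  → 4/12 unlike.
Row 4: 1(4,1)–1(4,2)= 1(4,2)–1(4,3)= 1(4,3)–1(4,4)= 1(4,3)–2(5,3)≠ 1(4,4)–2(4,5)≠ 1(4,4)–2(5,4)≠ 2(4,5)–1(5,5)≠ 1(4,7)–1(5,7)=  → 4/8 unlike.
Row 5: 2(5,3)–2(5,4)= 2(5,3)–1(6,3)≠ 2(5,4)–1(5,5)≠ 2(5,4)–1(6,4)≠ 1(5,5)–1(5,6)= 1(5,5)–2(6,5)≠ 1(5,6)–1(5,7)= 1(5,6)–1(6,6)= 1(5,7)–1(6,7)=  → 4/9 unlike.
Row 6: 2(6,1)–2(6,2)= 2(6,1)–2(7,1)= 2(6,2)–1(6,3)≠ 2(6,2)–1(7,2)≠ 1(6,3)–1(6,4)= 1(6,3)–2(7,3)≠ 1(6,4)–2(6,5)≠ 1(6,4)–1(7,4)= 2(6,5)–1(6,6)≠ 2(6,5)–1(7,5)≠ 1(6,6)–1(6,7)= 1(6,7)–1(7,7)=  → 6/12 unlike.
Row 7: 2(7,1)–1(7,2)≠ 1(7,2)–2(7,3)≠ 2(7,3)–1(7,4)≠ 1(7,4)–1(7,5)=  → 3/4 unlike.
Total adjacent occupied pairs: 64; unlike-type pairs: 29.

29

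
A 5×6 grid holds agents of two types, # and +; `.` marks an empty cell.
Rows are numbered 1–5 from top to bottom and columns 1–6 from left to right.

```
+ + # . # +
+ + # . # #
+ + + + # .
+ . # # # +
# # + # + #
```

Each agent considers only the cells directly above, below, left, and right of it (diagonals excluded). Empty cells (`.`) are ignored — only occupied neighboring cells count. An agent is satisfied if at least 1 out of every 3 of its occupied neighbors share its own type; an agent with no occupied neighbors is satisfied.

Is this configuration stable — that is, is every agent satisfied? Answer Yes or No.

Row 1: (1,1)+ 2/2 ✓ · (1,2)+ 2/3 ✓ · (1,3)# 1/2 ✓ · (1,5)# 1/2 ✓ · (1,6)+ 0/2 ✗
Row 2: (2,1)+ 3/3 ✓ · (2,2)+ 3/4 ✓ · (2,3)# 1/3 ✓ · (2,5)# 3/3 ✓ · (2,6)# 1/2 ✓
Row 3: (3,1)+ 3/3 ✓ · (3,2)+ 3/3 ✓ · (3,3)+ 2/4 ✓ · (3,4)+ 1/3 ✓ · (3,5)# 2/3 ✓
Row 4: (4,1)+ 1/2 ✓ · (4,3)# 1/3 ✓ · (4,4)# 3/4 ✓ · (4,5)# 2/4 ✓ · (4,6)+ 0/2 ✗
Row 5: (5,1)# 1/2 ✓ · (5,2)# 1/2 ✓ · (5,3)+ 0/3 ✗ · (5,4)# 1/3 ✓ · (5,5)+ 0/3 ✗ · (5,6)# 0/2 ✗
For instance (1,6) has only 0/2 same-type neighbors, below 1/3.

No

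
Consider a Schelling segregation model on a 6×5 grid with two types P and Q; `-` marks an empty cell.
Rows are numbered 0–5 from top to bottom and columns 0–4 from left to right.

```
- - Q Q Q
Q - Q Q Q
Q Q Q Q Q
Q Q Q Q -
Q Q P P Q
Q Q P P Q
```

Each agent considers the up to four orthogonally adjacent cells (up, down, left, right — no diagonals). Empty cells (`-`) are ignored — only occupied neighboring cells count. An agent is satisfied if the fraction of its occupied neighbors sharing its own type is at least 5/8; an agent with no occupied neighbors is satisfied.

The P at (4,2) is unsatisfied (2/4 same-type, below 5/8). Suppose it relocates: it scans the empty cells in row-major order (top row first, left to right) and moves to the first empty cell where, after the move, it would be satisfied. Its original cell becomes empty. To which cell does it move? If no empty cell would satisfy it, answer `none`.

Vacating (4,2). Empty cells in order:
  (0,0): 0/1 same-type → still unsatisfied.
  (0,1): 0/1 same-type → still unsatisfied.
  (1,1): 0/3 same-type → still unsatisfied.
  (3,4): 0/3 same-type → still unsatisfied.

none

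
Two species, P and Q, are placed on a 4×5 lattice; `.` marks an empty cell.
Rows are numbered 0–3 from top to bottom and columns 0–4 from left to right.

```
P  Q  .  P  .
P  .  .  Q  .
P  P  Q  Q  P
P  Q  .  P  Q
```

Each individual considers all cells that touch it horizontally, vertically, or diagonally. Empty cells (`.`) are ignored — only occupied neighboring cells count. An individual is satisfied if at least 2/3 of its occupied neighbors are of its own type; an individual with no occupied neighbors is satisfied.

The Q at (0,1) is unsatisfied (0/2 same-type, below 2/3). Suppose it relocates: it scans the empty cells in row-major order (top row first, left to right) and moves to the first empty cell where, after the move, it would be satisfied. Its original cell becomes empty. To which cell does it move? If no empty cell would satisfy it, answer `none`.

Vacating (0,1). Empty cells in order:
  (0,2): 1/2 same-type → still unsatisfied.
  (0,4): 1/2 same-type → still unsatisfied.
  (1,1): 1/5 same-type → still unsatisfied.
  (1,2): 3/5 same-type → still unsatisfied.
  (1,4): 2/4 same-type → still unsatisfied.
  (3,2): 3/5 same-type → still unsatisfied.

none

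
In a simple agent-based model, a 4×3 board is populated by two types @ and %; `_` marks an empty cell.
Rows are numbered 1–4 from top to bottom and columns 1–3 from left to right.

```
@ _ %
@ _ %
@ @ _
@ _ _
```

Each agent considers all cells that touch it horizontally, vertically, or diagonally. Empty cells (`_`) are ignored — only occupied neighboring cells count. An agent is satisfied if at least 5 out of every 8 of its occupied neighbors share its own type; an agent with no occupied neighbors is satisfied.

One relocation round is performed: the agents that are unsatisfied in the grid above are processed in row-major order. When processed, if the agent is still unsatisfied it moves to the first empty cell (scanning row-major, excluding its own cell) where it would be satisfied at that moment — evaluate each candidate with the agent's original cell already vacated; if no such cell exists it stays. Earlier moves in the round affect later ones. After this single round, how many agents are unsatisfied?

1

Initially unsatisfied (in order): (2,3).
  (2,3): no empty cell satisfies it; stays.
Resulting grid:
@ _ %
@ _ %
@ @ _
@ _ _
Unsatisfied now: (2,3).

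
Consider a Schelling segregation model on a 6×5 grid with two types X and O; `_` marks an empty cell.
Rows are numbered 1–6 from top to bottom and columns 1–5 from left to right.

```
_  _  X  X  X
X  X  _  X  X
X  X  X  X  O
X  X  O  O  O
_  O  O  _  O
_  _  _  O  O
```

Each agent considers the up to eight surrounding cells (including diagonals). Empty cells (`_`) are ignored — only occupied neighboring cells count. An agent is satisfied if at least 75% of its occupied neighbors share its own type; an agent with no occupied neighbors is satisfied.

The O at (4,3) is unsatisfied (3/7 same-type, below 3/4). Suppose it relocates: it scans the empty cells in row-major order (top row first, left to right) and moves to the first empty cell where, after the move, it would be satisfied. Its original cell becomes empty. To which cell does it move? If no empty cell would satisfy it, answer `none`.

Vacating (4,3). Empty cells in order:
  (1,1): 0/2 same-type → still unsatisfied.
  (1,2): 0/3 same-type → still unsatisfied.
  (2,3): 0/7 same-type → still unsatisfied.
  (5,1): 1/3 same-type → still unsatisfied.
  (5,4): 6/6 same-type → satisfied — stop here.

(5,4)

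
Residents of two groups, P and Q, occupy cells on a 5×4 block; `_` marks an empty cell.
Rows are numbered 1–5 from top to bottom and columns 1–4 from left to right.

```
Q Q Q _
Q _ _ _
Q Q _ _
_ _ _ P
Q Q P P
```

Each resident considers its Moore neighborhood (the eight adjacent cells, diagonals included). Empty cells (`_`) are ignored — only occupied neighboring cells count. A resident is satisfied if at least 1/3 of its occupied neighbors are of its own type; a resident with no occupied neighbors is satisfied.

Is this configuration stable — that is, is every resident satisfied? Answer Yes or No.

(1,1)Q 2/2 ✓
(1,2)Q 3/3 ✓
(1,3)Q 1/1 ✓
(2,1)Q 4/4 ✓
(3,1)Q 2/2 ✓
(3,2)Q 2/2 ✓
(4,4)P 2/2 ✓
(5,1)Q 1/1 ✓
(5,2)Q 1/2 ✓
(5,3)P 2/3 ✓
(5,4)P 2/2 ✓
All meet the threshold, so the configuration is stable.

Yes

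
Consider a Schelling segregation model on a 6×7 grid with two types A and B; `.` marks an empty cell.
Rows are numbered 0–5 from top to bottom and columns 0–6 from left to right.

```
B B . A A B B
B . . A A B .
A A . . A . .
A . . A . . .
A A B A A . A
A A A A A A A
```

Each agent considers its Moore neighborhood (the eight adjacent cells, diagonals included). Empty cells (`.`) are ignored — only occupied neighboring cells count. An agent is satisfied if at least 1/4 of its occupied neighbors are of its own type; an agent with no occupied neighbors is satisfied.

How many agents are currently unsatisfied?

1

(0,0)B 2/2 ok
(0,1)B 2/2 ok
(0,3)A 3/3 ok
(0,4)A 3/5 ok
(0,5)B 2/4 ok
(0,6)B 2/2 ok
(1,0)B 2/4 ok
(1,3)A 4/4 ok
(1,4)A 4/6 ok
(1,5)B 2/5 ok
(2,0)A 2/3 ok
(2,1)A 2/3 ok
(2,4)A 3/4 ok
(3,0)A 4/4 ok
(3,3)A 3/4 ok
(4,0)A 4/4 ok
(4,1)A 5/6 ok
(4,2)B 0/6 unhappy
(4,3)A 5/6 ok
(4,4)A 5/5 ok
(4,6)A 2/2 ok
(5,0)A 3/3 ok
(5,1)A 4/5 ok
(5,2)A 4/5 ok
(5,3)A 4/5 ok
(5,4)A 4/4 ok
(5,5)A 4/4 ok
(5,6)A 2/2 ok
Unsatisfied: (4,2) — 1 in total.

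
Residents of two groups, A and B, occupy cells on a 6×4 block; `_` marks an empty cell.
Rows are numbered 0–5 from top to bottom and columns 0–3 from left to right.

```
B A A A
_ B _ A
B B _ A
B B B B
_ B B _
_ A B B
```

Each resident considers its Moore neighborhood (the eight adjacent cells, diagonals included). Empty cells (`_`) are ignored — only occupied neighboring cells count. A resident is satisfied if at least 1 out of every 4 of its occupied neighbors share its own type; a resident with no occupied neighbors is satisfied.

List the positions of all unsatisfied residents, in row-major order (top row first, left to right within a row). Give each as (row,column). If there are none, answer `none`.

Row 0: (0,0)B 1/2 ok · (0,1)A 1/3 ok · (0,2)A 3/4 ok · (0,3)A 2/2 ok
Row 1: (1,1)B 3/5 ok · (1,3)A 3/3 ok
Row 2: (2,0)B 4/4 ok · (2,1)B 5/5 ok · (2,3)A 1/3 ok
Row 3: (3,0)B 4/4 ok · (3,1)B 6/6 ok · (3,2)B 5/6 ok · (3,3)B 2/3 ok
Row 4: (4,1)B 5/6 ok · (4,2)B 6/7 ok
Row 5: (5,1)A 0/3 unhappy · (5,2)B 3/4 ok · (5,3)B 2/2 ok

(5,1)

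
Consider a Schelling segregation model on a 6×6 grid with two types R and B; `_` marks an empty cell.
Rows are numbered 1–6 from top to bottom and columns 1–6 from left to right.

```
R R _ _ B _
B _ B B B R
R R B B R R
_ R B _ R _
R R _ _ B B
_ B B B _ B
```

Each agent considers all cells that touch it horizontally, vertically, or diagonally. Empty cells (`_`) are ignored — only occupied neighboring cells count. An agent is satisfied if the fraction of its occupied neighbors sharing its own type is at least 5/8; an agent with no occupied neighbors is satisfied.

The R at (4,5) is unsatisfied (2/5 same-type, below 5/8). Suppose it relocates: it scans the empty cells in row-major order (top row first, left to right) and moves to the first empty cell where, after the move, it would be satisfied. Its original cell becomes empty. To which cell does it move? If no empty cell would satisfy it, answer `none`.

Vacating (4,5). Empty cells in order:
  (1,3): 1/3 same-type → still unsatisfied.
  (1,4): 0/4 same-type → still unsatisfied.
  (1,6): 1/3 same-type → still unsatisfied.
  (2,2): 4/7 same-type → still unsatisfied.
  (4,1): 5/5 same-type → satisfied — stop here.

(4,1)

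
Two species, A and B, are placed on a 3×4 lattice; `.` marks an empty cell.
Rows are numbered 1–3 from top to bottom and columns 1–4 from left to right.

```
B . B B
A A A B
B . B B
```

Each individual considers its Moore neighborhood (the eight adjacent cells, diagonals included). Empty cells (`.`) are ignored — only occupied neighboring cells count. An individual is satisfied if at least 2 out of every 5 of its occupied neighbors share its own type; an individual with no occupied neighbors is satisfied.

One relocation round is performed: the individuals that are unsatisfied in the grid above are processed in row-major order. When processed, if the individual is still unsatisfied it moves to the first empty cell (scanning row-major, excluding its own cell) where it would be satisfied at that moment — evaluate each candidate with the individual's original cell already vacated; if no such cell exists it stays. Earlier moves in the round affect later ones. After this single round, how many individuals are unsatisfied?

0

Initially unsatisfied (in order): (1,1), (2,1), (2,2), (2,3), (3,1).
  (1,1) → (3,2).
  (2,1) → (1,1).
  (2,2) → (1,2).
  (2,3) → (2,1).
  (3,1): now satisfied by earlier moves; stays.
Resulting grid:
A A B B
A . . B
B B B B
All satisfied now.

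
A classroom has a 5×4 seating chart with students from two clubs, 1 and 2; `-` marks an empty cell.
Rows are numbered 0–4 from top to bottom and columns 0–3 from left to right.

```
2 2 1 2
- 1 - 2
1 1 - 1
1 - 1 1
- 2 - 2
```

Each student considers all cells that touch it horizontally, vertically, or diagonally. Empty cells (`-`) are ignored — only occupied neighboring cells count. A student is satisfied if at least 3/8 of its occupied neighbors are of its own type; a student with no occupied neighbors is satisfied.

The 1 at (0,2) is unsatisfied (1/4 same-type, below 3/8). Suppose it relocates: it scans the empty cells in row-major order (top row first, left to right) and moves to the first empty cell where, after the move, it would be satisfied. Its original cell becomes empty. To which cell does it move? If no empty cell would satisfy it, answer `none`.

Vacating (0,2). Empty cells in order:
  (1,0): 3/5 same-type → satisfied — stop here.

(1,0)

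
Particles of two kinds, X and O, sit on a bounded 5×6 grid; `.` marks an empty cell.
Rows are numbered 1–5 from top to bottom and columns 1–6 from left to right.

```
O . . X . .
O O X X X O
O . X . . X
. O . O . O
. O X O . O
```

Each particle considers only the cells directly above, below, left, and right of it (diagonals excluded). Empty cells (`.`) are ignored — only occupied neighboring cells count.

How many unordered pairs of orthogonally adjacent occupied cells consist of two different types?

6

Scan each occupied cell's neighbors to the right and below so each pair is counted once.
From row 1: 0 unlike of 2 pairs (running 0/2).
From row 2: 3 unlike of 8 pairs (running 3/10).
From row 3: 1 unlike of 1 pairs (running 4/11).
From row 4: 0 unlike of 3 pairs (running 4/14).
From row 5: 2 unlike of 2 pairs (running 6/16).
Total adjacent occupied pairs: 16; unlike-type pairs: 6.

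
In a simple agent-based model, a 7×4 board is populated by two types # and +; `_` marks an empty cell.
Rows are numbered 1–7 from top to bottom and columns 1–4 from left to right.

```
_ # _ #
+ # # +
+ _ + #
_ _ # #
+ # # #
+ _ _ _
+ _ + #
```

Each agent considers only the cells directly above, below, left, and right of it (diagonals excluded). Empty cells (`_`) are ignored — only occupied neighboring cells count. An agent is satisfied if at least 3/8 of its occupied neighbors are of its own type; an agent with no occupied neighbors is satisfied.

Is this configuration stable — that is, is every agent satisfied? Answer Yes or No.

No

Row 1: (1,2)# 1/1 satisfied · (1,4)# 0/1 not
Row 2: (2,1)+ 1/2 satisfied · (2,2)# 2/3 satisfied · (2,3)# 1/3 not · (2,4)+ 0/3 not
Row 3: (3,1)+ 1/1 satisfied · (3,3)+ 0/3 not · (3,4)# 1/3 not
Row 4: (4,3)# 2/3 satisfied · (4,4)# 3/3 satisfied
Row 5: (5,1)+ 1/2 satisfied · (5,2)# 1/2 satisfied · (5,3)# 3/3 satisfied · (5,4)# 2/2 satisfied
Row 6: (6,1)+ 2/2 satisfied
Row 7: (7,1)+ 1/1 satisfied · (7,3)+ 0/1 not · (7,4)# 0/1 not
For instance (1,4) has only 0/1 same-type neighbors, below 3/8.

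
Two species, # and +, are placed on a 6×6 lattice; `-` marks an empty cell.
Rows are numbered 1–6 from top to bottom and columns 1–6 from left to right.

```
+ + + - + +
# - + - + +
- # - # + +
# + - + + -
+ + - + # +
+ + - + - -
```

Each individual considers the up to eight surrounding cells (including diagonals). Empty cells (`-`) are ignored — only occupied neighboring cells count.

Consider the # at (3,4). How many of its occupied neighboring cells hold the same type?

0

Occupied neighbors of (3,4): (2,3)=+, (2,5)=+, (3,5)=+, (4,4)=+, (4,5)=+.
Same type (#): 0 of 5.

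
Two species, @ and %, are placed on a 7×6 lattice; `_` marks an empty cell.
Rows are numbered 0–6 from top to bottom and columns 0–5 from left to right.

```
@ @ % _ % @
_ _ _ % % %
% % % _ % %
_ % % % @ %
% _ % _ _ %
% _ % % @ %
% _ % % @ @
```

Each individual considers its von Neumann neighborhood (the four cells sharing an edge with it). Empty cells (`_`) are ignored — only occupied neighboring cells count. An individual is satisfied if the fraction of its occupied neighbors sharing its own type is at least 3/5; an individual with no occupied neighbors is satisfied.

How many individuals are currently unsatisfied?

Row 0: (0,0)@ 1/1 ok · (0,1)@ 1/2 unhappy · (0,2)% 0/1 unhappy · (0,4)% 1/2 unhappy · (0,5)@ 0/2 unhappy
Row 1: (1,3)% 1/1 ok · (1,4)% 4/4 ok · (1,5)% 2/3 ok
Row 2: (2,0)% 1/1 ok · (2,1)% 3/3 ok · (2,2)% 2/2 ok · (2,4)% 2/3 ok · (2,5)% 3/3 ok
Row 3: (3,1)% 2/2 ok · (3,2)% 4/4 ok · (3,3)% 1/2 unhappy · (3,4)@ 0/3 unhappy · (3,5)% 2/3 ok
Row 4: (4,0)% 1/1 ok · (4,2)% 2/2 ok · (4,5)% 2/2 ok
Row 5: (5,0)% 2/2 ok · (5,2)% 3/3 ok · (5,3)% 2/3 ok · (5,4)@ 1/3 unhappy · (5,5)% 1/3 unhappy
Row 6: (6,0)% 1/1 ok · (6,2)% 2/2 ok · (6,3)% 2/3 ok · (6,4)@ 2/3 ok · (6,5)@ 1/2 unhappy
Unsatisfied: (0,1), (0,2), (0,4), (0,5), (3,3), (3,4), (5,4), (5,5), (6,5) — 9 in total.

9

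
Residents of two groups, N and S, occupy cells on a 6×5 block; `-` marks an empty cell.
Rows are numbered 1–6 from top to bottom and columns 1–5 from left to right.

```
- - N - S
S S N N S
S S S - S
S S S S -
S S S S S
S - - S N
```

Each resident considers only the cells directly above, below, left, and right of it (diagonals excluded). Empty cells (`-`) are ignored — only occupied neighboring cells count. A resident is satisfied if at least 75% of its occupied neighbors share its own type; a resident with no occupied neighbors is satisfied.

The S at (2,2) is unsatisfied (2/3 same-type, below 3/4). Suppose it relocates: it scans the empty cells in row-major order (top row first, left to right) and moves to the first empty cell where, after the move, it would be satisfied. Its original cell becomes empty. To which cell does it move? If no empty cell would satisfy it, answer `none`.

Vacating (2,2). Empty cells in order:
  (1,1): 1/1 same-type → satisfied — stop here.

(1,1)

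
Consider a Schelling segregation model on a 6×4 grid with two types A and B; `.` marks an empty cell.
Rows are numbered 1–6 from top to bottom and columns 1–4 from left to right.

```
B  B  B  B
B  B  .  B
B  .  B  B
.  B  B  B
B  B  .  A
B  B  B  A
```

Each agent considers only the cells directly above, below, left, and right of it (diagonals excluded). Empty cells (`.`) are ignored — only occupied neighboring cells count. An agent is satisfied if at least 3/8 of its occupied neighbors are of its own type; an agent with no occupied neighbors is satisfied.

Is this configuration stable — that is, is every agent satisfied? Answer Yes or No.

Row 1: (1,1)B 2/2 ok · (1,2)B 3/3 ok · (1,3)B 2/2 ok · (1,4)B 2/2 ok
Row 2: (2,1)B 3/3 ok · (2,2)B 2/2 ok · (2,4)B 2/2 ok
Row 3: (3,1)B 1/1 ok · (3,3)B 2/2 ok · (3,4)B 3/3 ok
Row 4: (4,2)B 2/2 ok · (4,3)B 3/3 ok · (4,4)B 2/3 ok
Row 5: (5,1)B 2/2 ok · (5,2)B 3/3 ok · (5,4)A 1/2 ok
Row 6: (6,1)B 2/2 ok · (6,2)B 3/3 ok · (6,3)B 1/2 ok · (6,4)A 1/2 ok
All meet the threshold, so the configuration is stable.

Yes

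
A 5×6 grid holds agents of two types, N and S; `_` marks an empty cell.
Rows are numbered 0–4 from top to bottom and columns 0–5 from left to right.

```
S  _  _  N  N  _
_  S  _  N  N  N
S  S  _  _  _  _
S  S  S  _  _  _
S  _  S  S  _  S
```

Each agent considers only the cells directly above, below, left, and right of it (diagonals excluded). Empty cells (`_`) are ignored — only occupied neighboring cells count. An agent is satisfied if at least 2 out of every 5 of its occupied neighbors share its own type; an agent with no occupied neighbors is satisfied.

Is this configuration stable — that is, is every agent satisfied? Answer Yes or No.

Row 0: (0,0)S 0/0 ✓ · (0,3)N 2/2 ✓ · (0,4)N 2/2 ✓
Row 1: (1,1)S 1/1 ✓ · (1,3)N 2/2 ✓ · (1,4)N 3/3 ✓ · (1,5)N 1/1 ✓
Row 2: (2,0)S 2/2 ✓ · (2,1)S 3/3 ✓
Row 3: (3,0)S 3/3 ✓ · (3,1)S 3/3 ✓ · (3,2)S 2/2 ✓
Row 4: (4,0)S 1/1 ✓ · (4,2)S 2/2 ✓ · (4,3)S 1/1 ✓ · (4,5)S 0/0 ✓
All meet the threshold, so the configuration is stable.

Yes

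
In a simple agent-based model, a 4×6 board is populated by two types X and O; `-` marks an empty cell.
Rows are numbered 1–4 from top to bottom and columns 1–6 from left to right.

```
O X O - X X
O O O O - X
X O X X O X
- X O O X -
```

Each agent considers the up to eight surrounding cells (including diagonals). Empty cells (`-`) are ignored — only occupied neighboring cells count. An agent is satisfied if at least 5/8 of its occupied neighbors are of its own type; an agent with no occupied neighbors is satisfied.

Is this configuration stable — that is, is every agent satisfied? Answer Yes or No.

No

Row 1: (1,1)O 2/3 ok · (1,2)X 0/5 unhappy · (1,3)O 3/4 ok · (1,5)X 2/3 ok · (1,6)X 2/2 ok
Row 2: (2,1)O 3/5 unhappy · (2,2)O 5/8 ok · (2,3)O 4/7 unhappy · (2,4)O 3/6 unhappy · (2,6)X 3/4 ok
Row 3: (3,1)X 1/4 unhappy · (3,2)O 4/7 unhappy · (3,3)X 2/8 unhappy · (3,4)X 2/7 unhappy · (3,5)O 2/6 unhappy · (3,6)X 2/3 ok
Row 4: (4,2)X 2/4 unhappy · (4,3)O 2/5 unhappy · (4,4)O 2/5 unhappy · (4,5)X 2/4 unhappy
For instance (1,2) has only 0/5 same-type neighbors, below 5/8.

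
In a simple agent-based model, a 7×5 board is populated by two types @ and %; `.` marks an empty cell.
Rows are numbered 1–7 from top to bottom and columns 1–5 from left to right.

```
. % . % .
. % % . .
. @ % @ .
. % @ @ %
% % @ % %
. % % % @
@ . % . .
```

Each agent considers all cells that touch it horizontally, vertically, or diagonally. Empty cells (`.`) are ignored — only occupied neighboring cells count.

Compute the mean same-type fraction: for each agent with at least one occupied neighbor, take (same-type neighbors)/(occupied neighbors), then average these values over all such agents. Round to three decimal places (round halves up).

Row 1: (1,2)% 2/2 · (1,4)% 1/1
Row 2: (2,2)% 3/4 · (2,3)% 4/6
Row 3: (3,2)@ 1/5 · (3,3)% 3/7 · (3,4)@ 2/5
Row 4: (4,2)% 3/6 · (4,3)@ 4/8 · (4,4)@ 3/7 · (4,5)% 2/4
Row 5: (5,1)% 3/3 · (5,2)% 4/6 · (5,3)@ 2/8 · (5,4)% 4/8 · (5,5)% 3/5
Row 6: (6,2)% 4/6 · (6,3)% 5/6 · (6,4)% 4/6 · (6,5)@ 0/3
Row 7: (7,1)@ 0/1 · (7,3)% 3/3
Sum over 22 agents: 2/2 + 1/1 + 3/4 + 4/6 + 1/5 + 3/7 + 2/5 + 3/6 + 4/8 + 3/7 + 2/4 + 3/3 + 4/6 + 2/8 + 4/8 + 3/5 + 4/6 + 5/6 + 4/6 + 0/3 + 0/1 + 3/3 = 879/70; mean = 879/70 ÷ 22 = 879/1540 = 0.570779… → 0.571.

0.571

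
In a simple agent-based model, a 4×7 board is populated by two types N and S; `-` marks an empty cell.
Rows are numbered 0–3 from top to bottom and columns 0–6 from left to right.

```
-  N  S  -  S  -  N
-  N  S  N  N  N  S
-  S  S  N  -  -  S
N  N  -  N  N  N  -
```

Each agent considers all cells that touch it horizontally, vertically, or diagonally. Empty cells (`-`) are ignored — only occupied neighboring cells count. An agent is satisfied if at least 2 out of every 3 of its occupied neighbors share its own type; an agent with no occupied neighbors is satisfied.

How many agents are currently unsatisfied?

15

Row 0: (0,1)N 1/3 ✗ · (0,2)S 1/4 ✗ · (0,4)S 0/3 ✗ · (0,6)N 1/2 ✗
Row 1: (1,1)N 1/5 ✗ · (1,2)S 3/7 ✗ · (1,3)N 2/6 ✗ · (1,4)N 3/4 ✓ · (1,5)N 2/5 ✗ · (1,6)S 1/3 ✗
Row 2: (2,1)S 2/5 ✗ · (2,2)S 2/7 ✗ · (2,3)N 4/6 ✓ · (2,6)S 1/3 ✗
Row 3: (3,0)N 1/2 ✗ · (3,1)N 1/3 ✗ · (3,3)N 2/3 ✓ · (3,4)N 3/3 ✓ · (3,5)N 1/2 ✗
Unsatisfied: (0,1), (0,2), (0,4), (0,6), (1,1), (1,2), (1,3), (1,5), (1,6), (2,1), (2,2), (2,6), (3,0), (3,1), (3,5) — 15 in total.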